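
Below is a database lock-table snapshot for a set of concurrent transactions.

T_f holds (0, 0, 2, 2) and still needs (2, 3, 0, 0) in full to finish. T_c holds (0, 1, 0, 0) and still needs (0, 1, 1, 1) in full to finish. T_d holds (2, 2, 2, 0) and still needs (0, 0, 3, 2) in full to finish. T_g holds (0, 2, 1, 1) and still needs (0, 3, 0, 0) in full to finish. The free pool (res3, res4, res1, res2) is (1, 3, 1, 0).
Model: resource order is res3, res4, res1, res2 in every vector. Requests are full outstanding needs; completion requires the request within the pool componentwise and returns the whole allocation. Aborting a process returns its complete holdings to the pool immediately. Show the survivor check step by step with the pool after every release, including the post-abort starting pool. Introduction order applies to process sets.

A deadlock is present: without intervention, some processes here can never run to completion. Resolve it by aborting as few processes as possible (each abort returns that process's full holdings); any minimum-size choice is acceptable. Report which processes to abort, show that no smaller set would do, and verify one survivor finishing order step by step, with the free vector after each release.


Abort T_f.
Key observation: T_d was stuck for good until T_f gave back (0, 0, 2, 2); in the order shown it finishes at step 2.
No smaller set exists: with zero aborts the deadlock remains.
Survivors finish in the order: T_g, T_d, T_c. Walking it through (pool after the aborts first):
  pool = (1, 3, 3, 2)
  T_g: need (0, 3, 0, 0) fits (1, 3, 3, 2); releases (0, 2, 1, 1), pool now (1, 5, 4, 3)
  T_d: need (0, 0, 3, 2) fits (1, 5, 4, 3); releases (2, 2, 2, 0), pool now (3, 7, 6, 3)
  T_c: need (0, 1, 1, 1) fits (3, 7, 6, 3); releases (0, 1, 0, 0), pool now (3, 8, 6, 3)


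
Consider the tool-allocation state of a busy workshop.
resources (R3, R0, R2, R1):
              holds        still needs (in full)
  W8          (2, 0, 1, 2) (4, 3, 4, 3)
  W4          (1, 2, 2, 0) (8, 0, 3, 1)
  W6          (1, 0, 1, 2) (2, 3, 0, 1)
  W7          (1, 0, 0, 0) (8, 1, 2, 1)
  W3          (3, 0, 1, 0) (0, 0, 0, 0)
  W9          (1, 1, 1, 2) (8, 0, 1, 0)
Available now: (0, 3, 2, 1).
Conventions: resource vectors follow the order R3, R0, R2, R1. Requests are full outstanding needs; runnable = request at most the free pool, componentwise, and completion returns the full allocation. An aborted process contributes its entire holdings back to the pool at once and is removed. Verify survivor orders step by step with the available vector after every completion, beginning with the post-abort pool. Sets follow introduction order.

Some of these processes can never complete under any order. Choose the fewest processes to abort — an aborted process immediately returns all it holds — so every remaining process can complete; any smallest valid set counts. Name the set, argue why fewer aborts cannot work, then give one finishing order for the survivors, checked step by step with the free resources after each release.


The answer: abort W4 and W9.
Key observation: no ordering could ever have run W7 before the abort of W4 and W9; with (2, 3, 3, 2) back in the pool it fits at step 4.
Minimality, checking each single-abort alternative: W8 alone leaves W4 blocked (short on R3); W4 alone leaves W7 blocked (short on R3); W6 alone leaves W4 blocked (short on R3); W7 alone leaves W4 blocked (short on R3); W3 alone leaves W4 blocked (short on R3); W9 alone leaves W4 blocked (short on R3).
The survivors complete as W3, W6, W8, W7. Verifying each step (starting from the post-abort pool):
  pool = (2, 6, 5, 3)
  W3: need (0, 0, 0, 0) fits (2, 6, 5, 3); releases (3, 0, 1, 0), pool now (5, 6, 6, 3)
  W6: need (2, 3, 0, 1) fits (5, 6, 6, 3); releases (1, 0, 1, 2), pool now (6, 6, 7, 5)
  W8: need (4, 3, 4, 3) fits (6, 6, 7, 5); releases (2, 0, 1, 2), pool now (8, 6, 8, 7)
  W7: need (8, 1, 2, 1) fits (8, 6, 8, 7); releases (1, 0, 0, 0), pool now (9, 6, 8, 7)


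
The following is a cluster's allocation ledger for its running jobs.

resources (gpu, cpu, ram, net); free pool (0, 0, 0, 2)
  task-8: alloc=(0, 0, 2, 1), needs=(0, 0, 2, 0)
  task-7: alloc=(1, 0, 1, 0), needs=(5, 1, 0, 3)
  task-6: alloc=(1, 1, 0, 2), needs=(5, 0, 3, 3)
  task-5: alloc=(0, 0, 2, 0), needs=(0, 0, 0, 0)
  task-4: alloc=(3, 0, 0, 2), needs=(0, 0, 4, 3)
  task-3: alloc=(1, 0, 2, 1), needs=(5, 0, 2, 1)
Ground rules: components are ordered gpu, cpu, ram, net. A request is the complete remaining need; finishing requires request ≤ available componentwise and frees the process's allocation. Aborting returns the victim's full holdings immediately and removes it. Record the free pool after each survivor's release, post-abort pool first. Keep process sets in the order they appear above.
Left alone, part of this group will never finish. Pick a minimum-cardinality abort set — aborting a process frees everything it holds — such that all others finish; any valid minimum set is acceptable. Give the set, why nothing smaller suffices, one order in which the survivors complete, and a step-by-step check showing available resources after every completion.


Abort task-7 and task-6.
Key observation: before aborting task-7 and task-6, task-3 was permanently blocked — no order could ever run it; afterwards it completes at step 4.
Why nothing smaller works — every single abort fails: task-8 alone leaves task-7 blocked (short on gpu and cpu); task-7 alone leaves task-6 blocked (short on gpu); task-6 alone leaves task-7 blocked (short on gpu); task-5 alone leaves task-7 blocked (short on gpu and cpu); task-4 alone leaves task-7 blocked (short on gpu and cpu); task-3 alone leaves task-7 blocked (short on gpu and cpu).
One survivor order: task-5, task-8, task-4, task-3. Walking it through (post-abort pool first):
  pool = (2, 1, 1, 4)
  task-5 needs (0, 0, 0, 0) <= (2, 1, 1, 4) -> finishes; pool += (0, 0, 2, 0) = (2, 1, 3, 4)
  task-8 needs (0, 0, 2, 0) <= (2, 1, 3, 4) -> finishes; pool += (0, 0, 2, 1) = (2, 1, 5, 5)
  task-4 needs (0, 0, 4, 3) <= (2, 1, 5, 5) -> finishes; pool += (3, 0, 0, 2) = (5, 1, 5, 7)
  task-3 needs (5, 0, 2, 1) <= (5, 1, 5, 7) -> finishes; pool += (1, 0, 2, 1) = (6, 1, 7, 8)


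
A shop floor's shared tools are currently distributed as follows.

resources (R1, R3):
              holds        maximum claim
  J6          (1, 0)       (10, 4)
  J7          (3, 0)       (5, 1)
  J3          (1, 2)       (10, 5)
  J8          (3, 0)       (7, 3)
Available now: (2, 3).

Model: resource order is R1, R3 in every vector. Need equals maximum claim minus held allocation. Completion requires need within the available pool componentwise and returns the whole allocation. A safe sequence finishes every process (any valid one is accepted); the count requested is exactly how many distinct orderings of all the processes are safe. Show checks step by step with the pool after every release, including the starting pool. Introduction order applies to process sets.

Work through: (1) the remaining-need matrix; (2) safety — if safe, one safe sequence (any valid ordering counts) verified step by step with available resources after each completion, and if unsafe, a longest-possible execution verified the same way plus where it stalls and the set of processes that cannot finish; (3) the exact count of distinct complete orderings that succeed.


(1) Remaining need (order R1, R3):
  J6: (9, 4)
  J7: (2, 1)
  J3: (9, 3)
  J8: (4, 3)
(2) UNSAFE — no complete ordering exists.
Key observation: J7, J8 can finish, but then (8, 3) is all there is, and the blocked group's R1 demands exceed it.
The run J7, J8 cannot be extended any further. Verifying each step:
  pool = (2, 3)
  run J7 (needs (2, 1), free (2, 3)); after release of (3, 0) the pool is (5, 3)
  run J8 (needs (4, 3), free (5, 3)); after release of (3, 0) the pool is (8, 3)
  J6 still needs (9, 4) but only (8, 3) is free — short on R1 and R3
  J3 still needs (9, 3) but only (8, 3) is free — short on R1
Processes that can never finish: J6 and J3.
(3) Precisely 0 of the possible complete orderings are safe sequences.


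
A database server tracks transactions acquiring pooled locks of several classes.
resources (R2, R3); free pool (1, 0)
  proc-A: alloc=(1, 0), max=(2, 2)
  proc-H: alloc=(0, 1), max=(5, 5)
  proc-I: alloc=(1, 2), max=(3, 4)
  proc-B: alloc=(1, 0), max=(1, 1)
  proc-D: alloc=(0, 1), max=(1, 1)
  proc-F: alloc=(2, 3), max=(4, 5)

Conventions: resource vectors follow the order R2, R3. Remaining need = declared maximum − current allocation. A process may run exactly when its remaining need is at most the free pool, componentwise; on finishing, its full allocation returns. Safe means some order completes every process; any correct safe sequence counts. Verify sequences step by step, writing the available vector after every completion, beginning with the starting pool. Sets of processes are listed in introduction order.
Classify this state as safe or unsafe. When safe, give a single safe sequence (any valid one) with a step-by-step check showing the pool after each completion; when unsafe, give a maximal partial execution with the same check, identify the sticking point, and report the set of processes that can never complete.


UNSAFE.
Key observation: R3 is the bottleneck — with proc-D, proc-B done the pool holds (2, 1), short of every remaining need.
Going as far as possible: proc-D, proc-B; after that, nothing fits. Step-by-step check:
  pool = (1, 0)
  proc-D: need (1, 0) fits (1, 0); releases (0, 1), pool now (1, 1)
  proc-B: need (0, 1) fits (1, 1); releases (1, 0), pool now (2, 1)
  proc-A cannot run: need (1, 2) vs free (2, 1) (insufficient R3)
  proc-H cannot run: need (5, 4) vs free (2, 1) (insufficient R2 and R3)
  proc-I cannot run: need (2, 2) vs free (2, 1) (insufficient R3)
  proc-F cannot run: need (2, 2) vs free (2, 1) (insufficient R3)
Never able to finish: proc-A, proc-H, proc-I and proc-F.


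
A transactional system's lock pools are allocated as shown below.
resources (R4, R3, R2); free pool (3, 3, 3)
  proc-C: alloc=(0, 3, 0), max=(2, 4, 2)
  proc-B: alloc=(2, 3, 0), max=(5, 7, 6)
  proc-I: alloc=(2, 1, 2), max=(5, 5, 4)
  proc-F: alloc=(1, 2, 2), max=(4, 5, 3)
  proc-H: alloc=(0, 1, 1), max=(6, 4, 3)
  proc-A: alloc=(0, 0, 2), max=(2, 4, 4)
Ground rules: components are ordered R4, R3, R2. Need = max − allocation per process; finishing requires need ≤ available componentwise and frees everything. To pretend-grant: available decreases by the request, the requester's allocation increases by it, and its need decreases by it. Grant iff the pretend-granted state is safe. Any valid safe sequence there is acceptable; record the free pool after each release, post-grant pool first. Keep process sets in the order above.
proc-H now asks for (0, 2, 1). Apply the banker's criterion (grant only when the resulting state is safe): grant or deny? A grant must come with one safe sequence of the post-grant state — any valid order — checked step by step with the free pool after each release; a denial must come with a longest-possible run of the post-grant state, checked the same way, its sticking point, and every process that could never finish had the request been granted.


GRANT. The post-grant state is safe; one safe sequence: proc-C, proc-I, proc-F, proc-A, proc-H, proc-B.
Key observation: (3, 1, 2) free after granting still covers proc-C first, and each release covers the next.
Verifying the post-grant state step by step:
  pool = (3, 1, 2)
  run proc-C (needs (2, 1, 2), free (3, 1, 2)); after release of (0, 3, 0) the pool is (3, 4, 2)
  run proc-I (needs (3, 4, 2), free (3, 4, 2)); after release of (2, 1, 2) the pool is (5, 5, 4)
  run proc-F (needs (3, 3, 1), free (5, 5, 4)); after release of (1, 2, 2) the pool is (6, 7, 6)
  run proc-A (needs (2, 4, 2), free (6, 7, 6)); after release of (0, 0, 2) the pool is (6, 7, 8)
  run proc-H (needs (6, 1, 1), free (6, 7, 8)); after release of (0, 3, 2) the pool is (6, 10, 10)
  run proc-B (needs (3, 4, 6), free (6, 10, 10)); after release of (2, 3, 0) the pool is (8, 13, 10)


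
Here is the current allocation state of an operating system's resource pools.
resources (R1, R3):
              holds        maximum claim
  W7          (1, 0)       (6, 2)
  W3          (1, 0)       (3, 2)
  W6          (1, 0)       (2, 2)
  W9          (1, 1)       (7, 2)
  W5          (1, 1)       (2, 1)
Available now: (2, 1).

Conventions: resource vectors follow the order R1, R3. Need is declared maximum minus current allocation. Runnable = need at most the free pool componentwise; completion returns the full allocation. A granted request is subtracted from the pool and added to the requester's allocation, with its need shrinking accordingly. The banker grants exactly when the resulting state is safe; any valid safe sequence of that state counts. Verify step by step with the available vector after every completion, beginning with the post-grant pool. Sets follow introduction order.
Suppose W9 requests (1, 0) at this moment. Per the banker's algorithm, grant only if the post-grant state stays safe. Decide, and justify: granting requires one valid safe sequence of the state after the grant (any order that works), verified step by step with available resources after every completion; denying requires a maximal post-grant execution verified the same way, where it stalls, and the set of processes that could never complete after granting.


DENY: after the grant no complete ordering would exist.
Key observation: the pool after W5, W3, W6 is (4, 2); every surviving request exceeds it in R1, so progress ends there.
On the post-grant state, W5, W3, W6 is a maximal run — nothing extends it. Check, step by step:
  pool = (1, 1)
  run W5 (needs (1, 0), free (1, 1)); after release of (1, 1) the pool is (2, 2)
  run W3 (needs (2, 2), free (2, 2)); after release of (1, 0) the pool is (3, 2)
  run W6 (needs (1, 2), free (3, 2)); after release of (1, 0) the pool is (4, 2)
  W7 still needs (5, 2) but only (4, 2) is free — short on R1
  W9 still needs (5, 1) but only (4, 2) is free — short on R1
Post-grant, the permanently blocked set is W7 and W9.


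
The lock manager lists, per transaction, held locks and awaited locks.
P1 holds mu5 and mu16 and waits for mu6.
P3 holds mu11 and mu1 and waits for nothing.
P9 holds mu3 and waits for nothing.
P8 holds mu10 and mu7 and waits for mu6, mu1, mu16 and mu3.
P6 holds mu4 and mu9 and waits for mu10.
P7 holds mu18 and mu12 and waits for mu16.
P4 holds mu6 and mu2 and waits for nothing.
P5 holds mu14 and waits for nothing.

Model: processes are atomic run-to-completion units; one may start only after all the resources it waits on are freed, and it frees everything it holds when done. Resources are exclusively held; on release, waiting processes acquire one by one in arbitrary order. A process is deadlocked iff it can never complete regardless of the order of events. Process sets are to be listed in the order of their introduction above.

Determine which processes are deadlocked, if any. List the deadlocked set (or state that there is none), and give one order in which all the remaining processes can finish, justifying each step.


Nothing here is deadlocked.
Key observation: there is no circular wait here — follow any chain and it reaches a process that is free to run now.
The rest can finish in the order P4, P1, P3, P5, P9, P8, P7, P6.
Verifying each step:
  P4 waits on nothing -> runs at once and releases mu6 and mu2
  P1 waits on mu6 — all released -> runs and releases mu5 and mu16
  P3 waits on nothing -> runs at once and releases mu11 and mu1
  P5 waits on nothing -> runs at once and releases mu14
  P9 waits on nothing -> runs at once and releases mu3
  P8 waits on mu6, mu1, mu16 and mu3 — all released -> runs and releases mu10 and mu7
  P7 waits on mu16 — all released -> runs and releases mu18 and mu12
  P6 waits on mu10 — all released -> runs and releases mu4 and mu9


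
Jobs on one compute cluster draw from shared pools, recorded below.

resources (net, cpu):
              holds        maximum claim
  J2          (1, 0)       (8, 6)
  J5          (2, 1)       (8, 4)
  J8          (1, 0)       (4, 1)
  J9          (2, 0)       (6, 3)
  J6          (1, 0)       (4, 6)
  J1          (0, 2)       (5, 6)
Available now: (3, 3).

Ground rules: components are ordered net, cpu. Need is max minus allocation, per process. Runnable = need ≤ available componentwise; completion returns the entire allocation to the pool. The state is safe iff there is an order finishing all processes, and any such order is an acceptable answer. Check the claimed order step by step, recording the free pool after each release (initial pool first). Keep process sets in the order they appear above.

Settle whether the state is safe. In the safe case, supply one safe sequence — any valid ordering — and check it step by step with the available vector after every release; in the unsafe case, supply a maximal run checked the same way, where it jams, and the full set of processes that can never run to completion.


SAFE, for example via the order J8, J9, J5, J1, J2, J6.
Key observation: the order's first zero-slack moment is J8 ((3, 1) needed, (3, 3) free — a requested resource with nothing to spare).
Walking it through:
  pool = (3, 3)
  J8 needs (3, 1) <= (3, 3) -> finishes; pool += (1, 0) = (4, 3)
  J9 needs (4, 3) <= (4, 3) -> finishes; pool += (2, 0) = (6, 3)
  J5 needs (6, 3) <= (6, 3) -> finishes; pool += (2, 1) = (8, 4)
  J1 needs (5, 4) <= (8, 4) -> finishes; pool += (0, 2) = (8, 6)
  J2 needs (7, 6) <= (8, 6) -> finishes; pool += (1, 0) = (9, 6)
  J6 needs (3, 6) <= (9, 6) -> finishes; pool += (1, 0) = (10, 6)


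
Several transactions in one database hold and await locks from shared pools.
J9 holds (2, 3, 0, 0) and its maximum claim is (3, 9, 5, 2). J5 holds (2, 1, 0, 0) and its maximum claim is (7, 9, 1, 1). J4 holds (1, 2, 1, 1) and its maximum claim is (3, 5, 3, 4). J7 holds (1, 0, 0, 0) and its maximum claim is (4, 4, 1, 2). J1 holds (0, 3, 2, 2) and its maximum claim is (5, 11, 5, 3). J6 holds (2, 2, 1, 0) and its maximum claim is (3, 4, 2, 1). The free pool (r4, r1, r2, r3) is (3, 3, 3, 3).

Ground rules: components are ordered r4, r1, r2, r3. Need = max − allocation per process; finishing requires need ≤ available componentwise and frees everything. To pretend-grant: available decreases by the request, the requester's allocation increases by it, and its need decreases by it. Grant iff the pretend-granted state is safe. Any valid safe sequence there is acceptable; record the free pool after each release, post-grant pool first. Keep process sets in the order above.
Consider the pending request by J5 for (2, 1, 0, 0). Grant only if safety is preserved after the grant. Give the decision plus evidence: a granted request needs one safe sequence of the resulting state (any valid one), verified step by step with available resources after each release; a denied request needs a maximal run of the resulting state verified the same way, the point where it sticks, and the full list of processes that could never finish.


GRANT. The post-grant state is safe; one safe sequence: J6, J7, J4, J9, J1, J5.
Key observation: even at the reduced pool (1, 2, 3, 3), J6 fits immediately, so safety survives the grant.
Check on the post-grant state, step by step:
  pool = (1, 2, 3, 3)
  J6 needs (1, 2, 1, 1) <= (1, 2, 3, 3) -> finishes; pool += (2, 2, 1, 0) = (3, 4, 4, 3)
  J7 needs (3, 4, 1, 2) <= (3, 4, 4, 3) -> finishes; pool += (1, 0, 0, 0) = (4, 4, 4, 3)
  J4 needs (2, 3, 2, 3) <= (4, 4, 4, 3) -> finishes; pool += (1, 2, 1, 1) = (5, 6, 5, 4)
  J9 needs (1, 6, 5, 2) <= (5, 6, 5, 4) -> finishes; pool += (2, 3, 0, 0) = (7, 9, 5, 4)
  J1 needs (5, 8, 3, 1) <= (7, 9, 5, 4) -> finishes; pool += (0, 3, 2, 2) = (7, 12, 7, 6)
  J5 needs (3, 7, 1, 1) <= (7, 12, 7, 6) -> finishes; pool += (4, 2, 0, 0) = (11, 14, 7, 6)


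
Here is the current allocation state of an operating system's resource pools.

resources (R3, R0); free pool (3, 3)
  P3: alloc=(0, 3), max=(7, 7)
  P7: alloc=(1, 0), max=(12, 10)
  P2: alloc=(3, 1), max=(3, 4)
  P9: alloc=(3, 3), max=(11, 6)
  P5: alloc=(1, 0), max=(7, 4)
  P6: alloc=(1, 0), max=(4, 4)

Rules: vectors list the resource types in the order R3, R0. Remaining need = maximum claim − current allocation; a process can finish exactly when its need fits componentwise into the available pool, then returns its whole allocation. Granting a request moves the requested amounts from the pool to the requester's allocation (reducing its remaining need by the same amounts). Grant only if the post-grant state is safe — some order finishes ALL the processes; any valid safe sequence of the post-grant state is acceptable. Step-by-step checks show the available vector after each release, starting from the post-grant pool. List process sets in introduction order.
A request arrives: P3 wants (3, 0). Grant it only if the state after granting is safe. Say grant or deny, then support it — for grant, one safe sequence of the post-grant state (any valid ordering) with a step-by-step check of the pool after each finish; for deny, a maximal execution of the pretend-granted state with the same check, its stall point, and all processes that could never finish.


GRANT. The post-grant state is safe; one safe sequence: P2, P6, P3, P5, P9, P7.
Key observation: granting shrinks the pool to (0, 3), yet P2 still fits and the chain goes through.
Check on the post-grant state, step by step:
  pool = (0, 3)
  P2: need (0, 3) fits (0, 3); releases (3, 1), pool now (3, 4)
  P6: need (3, 4) fits (3, 4); releases (1, 0), pool now (4, 4)
  P3: need (4, 4) fits (4, 4); releases (3, 3), pool now (7, 7)
  P5: need (6, 4) fits (7, 7); releases (1, 0), pool now (8, 7)
  P9: need (8, 3) fits (8, 7); releases (3, 3), pool now (11, 10)
  P7: need (11, 10) fits (11, 10); releases (1, 0), pool now (12, 10)


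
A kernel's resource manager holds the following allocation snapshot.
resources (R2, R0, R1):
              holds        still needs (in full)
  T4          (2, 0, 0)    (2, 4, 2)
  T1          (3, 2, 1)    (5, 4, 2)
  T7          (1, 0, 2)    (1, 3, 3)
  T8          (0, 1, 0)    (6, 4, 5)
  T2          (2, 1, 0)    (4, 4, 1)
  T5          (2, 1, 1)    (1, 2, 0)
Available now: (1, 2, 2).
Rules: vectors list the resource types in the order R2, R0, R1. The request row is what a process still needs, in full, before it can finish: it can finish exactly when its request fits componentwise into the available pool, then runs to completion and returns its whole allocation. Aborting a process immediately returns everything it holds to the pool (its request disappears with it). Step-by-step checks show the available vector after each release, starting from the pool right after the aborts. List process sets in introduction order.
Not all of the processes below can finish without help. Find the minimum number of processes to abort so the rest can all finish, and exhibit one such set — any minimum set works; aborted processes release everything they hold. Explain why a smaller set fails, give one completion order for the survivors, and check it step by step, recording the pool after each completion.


Minimum abort set: T8.
Key observation: T4 was stuck for good until T8 gave back (0, 1, 0); in the order shown it finishes at step 2.
Why nothing smaller works: aborting no one leaves the state deadlocked as given.
Survivors finish in the order: T5, T4, T2, T7, T1. Step-by-step check (pool after the aborts first):
  pool = (1, 3, 2)
  T5: need (1, 2, 0) fits (1, 3, 2); releases (2, 1, 1), pool now (3, 4, 3)
  T4: need (2, 4, 2) fits (3, 4, 3); releases (2, 0, 0), pool now (5, 4, 3)
  T2: need (4, 4, 1) fits (5, 4, 3); releases (2, 1, 0), pool now (7, 5, 3)
  T7: need (1, 3, 3) fits (7, 5, 3); releases (1, 0, 2), pool now (8, 5, 5)
  T1: need (5, 4, 2) fits (8, 5, 5); releases (3, 2, 1), pool now (11, 7, 6)


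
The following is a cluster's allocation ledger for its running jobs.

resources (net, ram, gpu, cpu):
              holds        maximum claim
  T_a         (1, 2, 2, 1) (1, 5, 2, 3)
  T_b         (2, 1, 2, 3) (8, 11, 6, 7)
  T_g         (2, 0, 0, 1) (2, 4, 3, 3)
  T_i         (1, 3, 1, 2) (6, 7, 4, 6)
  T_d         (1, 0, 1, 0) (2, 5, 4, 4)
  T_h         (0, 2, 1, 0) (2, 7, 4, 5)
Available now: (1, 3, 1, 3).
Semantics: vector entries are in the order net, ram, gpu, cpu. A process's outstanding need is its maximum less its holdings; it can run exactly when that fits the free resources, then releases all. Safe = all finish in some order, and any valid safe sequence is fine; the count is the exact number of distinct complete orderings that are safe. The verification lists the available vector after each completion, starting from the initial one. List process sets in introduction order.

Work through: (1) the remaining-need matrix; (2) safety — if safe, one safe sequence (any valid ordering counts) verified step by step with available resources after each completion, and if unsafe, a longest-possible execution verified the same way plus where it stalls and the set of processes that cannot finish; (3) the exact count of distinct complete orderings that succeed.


(1) Remaining need (order net, ram, gpu, cpu):
  T_a: (0, 3, 0, 2)
  T_b: (6, 10, 4, 4)
  T_g: (0, 4, 3, 2)
  T_i: (5, 4, 3, 4)
  T_d: (1, 5, 3, 4)
  T_h: (2, 5, 3, 5)
(2) SAFE, for example via the order T_a, T_g, T_d, T_h, T_i, T_b.
Key observation: T_a marks the first exact bind of the order: its need (0, 3, 0, 2) fits the free (1, 3, 1, 3) with zero slack on a requested resource.
Walking it through:
  pool = (1, 3, 1, 3)
  run T_a (needs (0, 3, 0, 2), free (1, 3, 1, 3)); after release of (1, 2, 2, 1) the pool is (2, 5, 3, 4)
  run T_g (needs (0, 4, 3, 2), free (2, 5, 3, 4)); after release of (2, 0, 0, 1) the pool is (4, 5, 3, 5)
  run T_d (needs (1, 5, 3, 4), free (4, 5, 3, 5)); after release of (1, 0, 1, 0) the pool is (5, 5, 4, 5)
  run T_h (needs (2, 5, 3, 5), free (5, 5, 4, 5)); after release of (0, 2, 1, 0) the pool is (5, 7, 5, 5)
  run T_i (needs (5, 4, 3, 4), free (5, 7, 5, 5)); after release of (1, 3, 1, 2) the pool is (6, 10, 6, 7)
  run T_b (needs (6, 10, 4, 4), free (6, 10, 6, 7)); after release of (2, 1, 2, 3) the pool is (8, 11, 8, 10)
(3) Precisely 5 of the possible complete orderings are safe sequences.


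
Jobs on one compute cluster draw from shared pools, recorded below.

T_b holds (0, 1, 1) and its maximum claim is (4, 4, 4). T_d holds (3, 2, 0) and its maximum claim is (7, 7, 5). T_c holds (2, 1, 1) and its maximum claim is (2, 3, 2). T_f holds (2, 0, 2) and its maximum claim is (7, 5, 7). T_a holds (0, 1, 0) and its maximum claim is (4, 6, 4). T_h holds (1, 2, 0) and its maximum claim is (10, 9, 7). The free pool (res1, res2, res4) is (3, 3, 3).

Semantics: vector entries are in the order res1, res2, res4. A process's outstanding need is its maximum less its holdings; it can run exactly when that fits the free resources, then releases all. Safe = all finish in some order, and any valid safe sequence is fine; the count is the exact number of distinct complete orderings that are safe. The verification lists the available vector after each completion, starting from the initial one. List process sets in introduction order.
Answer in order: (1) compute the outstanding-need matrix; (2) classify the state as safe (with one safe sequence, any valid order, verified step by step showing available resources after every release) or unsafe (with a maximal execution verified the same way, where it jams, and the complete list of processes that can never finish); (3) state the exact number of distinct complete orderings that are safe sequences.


(1) Remaining need (order res1, res2, res4):
  T_b: (4, 3, 3)
  T_d: (4, 5, 5)
  T_c: (0, 2, 1)
  T_f: (5, 5, 5)
  T_a: (4, 5, 4)
  T_h: (9, 7, 7)
(2) The state is SAFE; one workable sequence: T_c, T_b, T_d, T_f, T_h, T_a.
Key observation: T_d marks the first exact bind of the order: its need (4, 5, 5) fits the free (5, 5, 5) with zero slack on a requested resource.
Step-by-step check:
  pool = (3, 3, 3)
  run T_c (needs (0, 2, 1), free (3, 3, 3)); after release of (2, 1, 1) the pool is (5, 4, 4)
  run T_b (needs (4, 3, 3), free (5, 4, 4)); after release of (0, 1, 1) the pool is (5, 5, 5)
  run T_d (needs (4, 5, 5), free (5, 5, 5)); after release of (3, 2, 0) the pool is (8, 7, 5)
  run T_f (needs (5, 5, 5), free (8, 7, 5)); after release of (2, 0, 2) the pool is (10, 7, 7)
  run T_h (needs (9, 7, 7), free (10, 7, 7)); after release of (1, 2, 0) the pool is (11, 9, 7)
  run T_a (needs (4, 5, 4), free (11, 9, 7)); after release of (0, 1, 0) the pool is (11, 10, 7)
(3) The exact count: 8 of the possible complete orderings are safe sequences.


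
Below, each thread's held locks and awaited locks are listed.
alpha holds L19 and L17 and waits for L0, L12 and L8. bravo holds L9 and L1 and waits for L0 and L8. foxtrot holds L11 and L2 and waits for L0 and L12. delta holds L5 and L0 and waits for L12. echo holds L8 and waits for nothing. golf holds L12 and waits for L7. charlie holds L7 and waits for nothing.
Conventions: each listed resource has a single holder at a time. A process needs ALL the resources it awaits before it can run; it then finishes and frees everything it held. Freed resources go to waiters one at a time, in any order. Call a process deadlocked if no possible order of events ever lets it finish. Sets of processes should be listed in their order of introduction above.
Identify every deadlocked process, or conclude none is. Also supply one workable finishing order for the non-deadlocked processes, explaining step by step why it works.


Nothing here is deadlocked.
Key observation: there is no circular wait here — follow any chain and it reaches a process that is free to run now.
The rest can finish in the order charlie, golf, echo, delta, bravo, alpha, foxtrot.
Step-by-step check:
  charlie: no waits; runs immediately, freeing L7
  golf: everything it awaited (L7) is free; runs, freeing L12
  echo: no waits; runs immediately, freeing L8
  delta: everything it awaited (L12) is free; runs, freeing L5 and L0
  bravo: everything it awaited (L0 and L8) is free; runs, freeing L9 and L1
  alpha: everything it awaited (L0, L12 and L8) is free; runs, freeing L19 and L17
  foxtrot: everything it awaited (L0 and L12) is free; runs, freeing L11 and L2


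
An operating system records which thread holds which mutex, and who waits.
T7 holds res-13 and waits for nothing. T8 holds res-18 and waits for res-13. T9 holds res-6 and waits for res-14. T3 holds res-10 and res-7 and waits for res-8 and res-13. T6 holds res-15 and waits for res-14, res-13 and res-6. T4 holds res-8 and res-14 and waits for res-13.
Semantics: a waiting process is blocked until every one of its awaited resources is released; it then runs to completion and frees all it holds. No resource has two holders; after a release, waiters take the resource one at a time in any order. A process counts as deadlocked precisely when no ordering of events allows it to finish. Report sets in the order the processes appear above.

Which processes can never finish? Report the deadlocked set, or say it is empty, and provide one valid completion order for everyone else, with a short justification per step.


The deadlocked set is empty.
Key observation: the wait relation is loop-free; peeling off processes with no waits unwinds the whole state.
A valid finishing order for the others: T7, T8, T4, T3, T9, T6.
Verifying each step:
  run T7 (it waits on nothing); releases res-13
  run T8 (all its waits — res-13 — are resolved); releases res-18
  run T4 (all its waits — res-13 — are resolved); releases res-8 and res-14
  run T3 (all its waits — res-8 and res-13 — are resolved); releases res-10 and res-7
  run T9 (all its waits — res-14 — are resolved); releases res-6
  run T6 (all its waits — res-14, res-13 and res-6 — are resolved); releases res-15


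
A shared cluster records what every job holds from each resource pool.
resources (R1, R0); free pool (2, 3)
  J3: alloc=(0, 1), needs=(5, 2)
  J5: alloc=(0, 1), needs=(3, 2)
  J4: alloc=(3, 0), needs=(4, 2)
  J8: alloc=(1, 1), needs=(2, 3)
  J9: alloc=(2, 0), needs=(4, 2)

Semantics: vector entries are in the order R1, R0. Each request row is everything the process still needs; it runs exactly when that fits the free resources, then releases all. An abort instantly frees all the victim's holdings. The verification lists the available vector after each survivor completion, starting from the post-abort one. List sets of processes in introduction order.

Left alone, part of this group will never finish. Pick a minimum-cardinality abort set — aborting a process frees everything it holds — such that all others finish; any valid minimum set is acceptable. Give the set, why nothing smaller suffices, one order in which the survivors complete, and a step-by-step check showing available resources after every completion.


The answer: abort J9.
Key observation: J4 could never have finished before the abort; with (2, 0) returned by J9, it fits at step 2.
Minimality: the empty abort set fails — the state is deadlocked as it stands.
The survivors complete as J8, J4, J3, J5. Verifying each step (starting from the post-abort pool):
  pool = (4, 3)
  J8: need (2, 3) fits (4, 3); releases (1, 1), pool now (5, 4)
  J4: need (4, 2) fits (5, 4); releases (3, 0), pool now (8, 4)
  J3: need (5, 2) fits (8, 4); releases (0, 1), pool now (8, 5)
  J5: need (3, 2) fits (8, 5); releases (0, 1), pool now (8, 6)


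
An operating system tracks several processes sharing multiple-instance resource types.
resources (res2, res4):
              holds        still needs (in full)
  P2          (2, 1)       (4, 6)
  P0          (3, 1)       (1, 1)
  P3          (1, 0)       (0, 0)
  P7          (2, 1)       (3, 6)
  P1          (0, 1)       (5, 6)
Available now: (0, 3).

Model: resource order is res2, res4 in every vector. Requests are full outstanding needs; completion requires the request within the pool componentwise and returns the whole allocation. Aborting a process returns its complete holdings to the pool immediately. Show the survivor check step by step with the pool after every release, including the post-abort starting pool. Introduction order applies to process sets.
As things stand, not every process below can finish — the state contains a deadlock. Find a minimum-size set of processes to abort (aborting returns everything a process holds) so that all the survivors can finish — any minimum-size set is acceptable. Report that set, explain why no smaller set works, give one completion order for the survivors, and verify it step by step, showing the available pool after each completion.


Minimum abort set: P7 and P1.
Key observation: P2 was stuck for good until P7 and P1 gave back (2, 2); in the order shown it finishes at step 3.
Minimality, checking each single-abort alternative: P2 alone leaves P7 blocked (short on res4); P0 alone leaves P2 blocked (short on res4); P3 alone leaves P2 blocked (short on res4); P7 alone leaves P2 blocked (short on res4); P1 alone leaves P2 blocked (short on res4).
One survivor order: P3, P0, P2. Verifying each step (post-abort pool first):
  pool = (2, 5)
  P3 needs (0, 0) <= (2, 5) -> finishes; pool += (1, 0) = (3, 5)
  P0 needs (1, 1) <= (3, 5) -> finishes; pool += (3, 1) = (6, 6)
  P2 needs (4, 6) <= (6, 6) -> finishes; pool += (2, 1) = (8, 7)


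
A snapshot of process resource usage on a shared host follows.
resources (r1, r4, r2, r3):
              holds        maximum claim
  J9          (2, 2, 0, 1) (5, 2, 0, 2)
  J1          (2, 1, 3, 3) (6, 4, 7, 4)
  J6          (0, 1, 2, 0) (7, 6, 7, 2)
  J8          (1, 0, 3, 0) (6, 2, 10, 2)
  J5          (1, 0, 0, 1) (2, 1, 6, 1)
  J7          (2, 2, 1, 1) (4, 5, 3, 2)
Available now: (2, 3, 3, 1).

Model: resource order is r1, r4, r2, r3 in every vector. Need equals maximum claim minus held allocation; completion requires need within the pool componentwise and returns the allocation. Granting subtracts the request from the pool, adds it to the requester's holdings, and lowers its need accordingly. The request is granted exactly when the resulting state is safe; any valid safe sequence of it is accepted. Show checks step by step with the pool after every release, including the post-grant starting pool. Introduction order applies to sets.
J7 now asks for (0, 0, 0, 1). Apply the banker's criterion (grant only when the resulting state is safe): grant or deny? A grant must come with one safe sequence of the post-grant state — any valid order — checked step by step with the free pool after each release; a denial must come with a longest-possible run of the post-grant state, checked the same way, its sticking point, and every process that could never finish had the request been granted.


GRANT: granting preserves safety; a valid post-grant sequence is J7, J1, J9, J8, J6, J5.
Key observation: post-grant, (2, 3, 3, 0) remains, and an order beginning with J7 completes everyone.
Step-by-step check of the post-grant state:
  pool = (2, 3, 3, 0)
  run J7 (needs (2, 3, 2, 0), free (2, 3, 3, 0)); after release of (2, 2, 1, 2) the pool is (4, 5, 4, 2)
  run J1 (needs (4, 3, 4, 1), free (4, 5, 4, 2)); after release of (2, 1, 3, 3) the pool is (6, 6, 7, 5)
  run J9 (needs (3, 0, 0, 1), free (6, 6, 7, 5)); after release of (2, 2, 0, 1) the pool is (8, 8, 7, 6)
  run J8 (needs (5, 2, 7, 2), free (8, 8, 7, 6)); after release of (1, 0, 3, 0) the pool is (9, 8, 10, 6)
  run J6 (needs (7, 5, 5, 2), free (9, 8, 10, 6)); after release of (0, 1, 2, 0) the pool is (9, 9, 12, 6)
  run J5 (needs (1, 1, 6, 0), free (9, 9, 12, 6)); after release of (1, 0, 0, 1) the pool is (10, 9, 12, 7)


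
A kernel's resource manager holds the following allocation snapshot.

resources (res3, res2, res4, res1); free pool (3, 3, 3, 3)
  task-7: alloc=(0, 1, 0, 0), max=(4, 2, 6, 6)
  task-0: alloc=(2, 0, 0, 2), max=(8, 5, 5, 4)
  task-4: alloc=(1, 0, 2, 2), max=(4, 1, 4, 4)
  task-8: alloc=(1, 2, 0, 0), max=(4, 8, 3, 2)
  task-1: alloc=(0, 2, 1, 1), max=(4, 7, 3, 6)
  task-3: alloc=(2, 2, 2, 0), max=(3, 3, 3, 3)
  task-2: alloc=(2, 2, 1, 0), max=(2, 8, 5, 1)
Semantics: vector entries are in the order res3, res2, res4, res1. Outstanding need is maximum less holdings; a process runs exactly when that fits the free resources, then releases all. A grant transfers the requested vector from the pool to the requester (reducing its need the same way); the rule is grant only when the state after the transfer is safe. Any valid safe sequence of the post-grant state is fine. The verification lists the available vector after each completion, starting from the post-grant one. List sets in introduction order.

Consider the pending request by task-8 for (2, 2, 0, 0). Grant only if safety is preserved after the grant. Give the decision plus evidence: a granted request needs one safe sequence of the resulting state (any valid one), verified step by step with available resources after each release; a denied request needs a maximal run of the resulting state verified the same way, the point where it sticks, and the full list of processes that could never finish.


DENY: after the grant no complete ordering would exist.
Key observation: after task-3, task-4 the pool peaks at (4, 3, 7, 5), and each blocked process is short somewhere: task-7 on res1; task-0 on res3, res2; task-8 on res2; task-1 on res2; task-2 on res2.
On the post-grant state, task-3, task-4 is a maximal run — nothing extends it. Check, step by step:
  pool = (1, 1, 3, 3)
  task-3: need (1, 1, 1, 3) fits (1, 1, 3, 3); releases (2, 2, 2, 0), pool now (3, 3, 5, 3)
  task-4: need (3, 1, 2, 2) fits (3, 3, 5, 3); releases (1, 0, 2, 2), pool now (4, 3, 7, 5)
  task-7 still needs (4, 1, 6, 6) but only (4, 3, 7, 5) is free — short on res1
  task-0 still needs (6, 5, 5, 2) but only (4, 3, 7, 5) is free — short on res3 and res2
  task-8 still needs (1, 4, 3, 2) but only (4, 3, 7, 5) is free — short on res2
  task-1 still needs (4, 5, 2, 5) but only (4, 3, 7, 5) is free — short on res2
  task-2 still needs (0, 6, 4, 1) but only (4, 3, 7, 5) is free — short on res2
Post-grant, the permanently blocked set is task-7, task-0, task-8, task-1 and task-2.


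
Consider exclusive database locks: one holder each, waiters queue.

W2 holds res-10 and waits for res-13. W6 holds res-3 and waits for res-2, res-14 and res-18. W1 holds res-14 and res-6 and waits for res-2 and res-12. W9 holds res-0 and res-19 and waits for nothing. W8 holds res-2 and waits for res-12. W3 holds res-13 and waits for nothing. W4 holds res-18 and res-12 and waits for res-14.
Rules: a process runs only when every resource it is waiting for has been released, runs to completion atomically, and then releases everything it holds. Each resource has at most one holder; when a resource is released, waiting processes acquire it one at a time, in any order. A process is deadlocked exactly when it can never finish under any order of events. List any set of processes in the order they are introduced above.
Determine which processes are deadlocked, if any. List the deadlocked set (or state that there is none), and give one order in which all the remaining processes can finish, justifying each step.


Deadlocked set: W6, W1, W8 and W4.
Key observation: the knot is the closed ring of waits W1 -> W8 -> W4 -> W1; W6 waits into the deadlock from upstream.
The rest can finish in the order W3, W2, W9.
Verifying each step:
  run W3 (it waits on nothing); releases res-13
  W2: everything it awaited (res-13) is free; runs, freeing res-10
  run W9 (it waits on nothing); releases res-0 and res-19
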